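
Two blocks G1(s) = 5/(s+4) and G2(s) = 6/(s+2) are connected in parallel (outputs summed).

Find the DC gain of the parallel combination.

Parallel: G_eq = G1 + G2. DC gain = G1(0) + G2(0) = 5/4 + 6/2 = 1.25 + 3 = 4.25.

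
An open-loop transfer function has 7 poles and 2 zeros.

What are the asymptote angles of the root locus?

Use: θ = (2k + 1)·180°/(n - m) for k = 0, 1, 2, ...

n - m = 7 - 2 = 5. Angles: θk = (2k + 1)·180°/5 = 36°, 108°, 180°, 252°, 324°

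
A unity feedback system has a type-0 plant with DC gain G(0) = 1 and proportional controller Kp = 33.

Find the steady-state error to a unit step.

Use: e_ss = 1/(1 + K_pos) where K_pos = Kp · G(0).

K_pos = Kp · G(0) = 33 × 1 = 33. e_ss = 1/(1 + 33) = 0.0294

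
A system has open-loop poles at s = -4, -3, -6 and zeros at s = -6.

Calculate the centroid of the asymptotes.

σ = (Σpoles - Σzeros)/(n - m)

σ = (Σpoles - Σzeros)/(n - m) = (-13 - (-6))/(3 - 1) = -7/2 = -3.5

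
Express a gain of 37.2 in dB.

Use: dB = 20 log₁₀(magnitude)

dB = 20 log₁₀(37.2) = 31.4 dB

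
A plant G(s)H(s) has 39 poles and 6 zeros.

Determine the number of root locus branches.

Root locus has n branches where n = number of poles = 39.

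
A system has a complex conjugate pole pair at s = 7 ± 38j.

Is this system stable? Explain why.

Real part of poles is 7 (> 0, right half-plane). Unstable.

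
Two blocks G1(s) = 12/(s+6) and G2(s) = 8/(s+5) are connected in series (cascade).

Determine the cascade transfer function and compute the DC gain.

Series: multiply transfer functions. G_eq = 12/(s+6) × 8/(s+5) = 96/((s+6)(s+5)). DC gain = 96/(6×5) = 3.2.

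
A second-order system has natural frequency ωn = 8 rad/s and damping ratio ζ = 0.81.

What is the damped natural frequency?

ωd = ωn√(1 - ζ²) = 8√(1 - 0.81²) = 4.69 rad/s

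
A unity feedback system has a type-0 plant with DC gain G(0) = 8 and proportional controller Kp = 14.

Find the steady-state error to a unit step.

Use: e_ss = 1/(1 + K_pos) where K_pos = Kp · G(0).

K_pos = Kp · G(0) = 14 × 8 = 112. e_ss = 1/(1 + 112) = 0.0088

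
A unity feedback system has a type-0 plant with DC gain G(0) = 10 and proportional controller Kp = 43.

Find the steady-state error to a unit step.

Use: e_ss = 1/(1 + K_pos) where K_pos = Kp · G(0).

K_pos = Kp · G(0) = 43 × 10 = 430. e_ss = 1/(1 + 430) = 0.0023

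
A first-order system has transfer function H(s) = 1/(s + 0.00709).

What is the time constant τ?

For H(s) = 1/(s + 1/τ), the pole is at -1/τ = -0.00709, so τ = 1/0.00709 = 141 s.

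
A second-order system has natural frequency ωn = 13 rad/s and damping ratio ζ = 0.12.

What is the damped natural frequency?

ωd = ωn√(1 - ζ²) = 13√(1 - 0.12²) = 12.91 rad/s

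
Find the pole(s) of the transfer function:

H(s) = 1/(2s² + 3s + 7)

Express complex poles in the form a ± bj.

Discriminant = 3² - 4×2×7 = 9 - 56 = -47 < 0, so the poles are a complex conjugate pair s = (-3 ± j√47)/(2×2). Real part = -3/(2×2) = -3/4 = -0.75; imaginary part = ±√47/(2×2) ≈ 1.7139. Poles: s = -0.75 ± 1.7139j.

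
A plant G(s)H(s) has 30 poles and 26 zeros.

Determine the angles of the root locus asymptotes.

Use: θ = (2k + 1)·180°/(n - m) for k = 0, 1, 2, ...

n - m = 30 - 26 = 4. Angles: θk = (2k + 1)·180°/4 = 45°, 135°, 225°, 315°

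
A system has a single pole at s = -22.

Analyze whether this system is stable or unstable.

Pole at s = -22 is in the left half-plane. Stable.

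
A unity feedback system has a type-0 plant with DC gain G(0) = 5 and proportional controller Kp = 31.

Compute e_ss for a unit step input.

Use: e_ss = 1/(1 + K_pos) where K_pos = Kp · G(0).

K_pos = Kp · G(0) = 31 × 5 = 155. e_ss = 1/(1 + 155) = 0.0064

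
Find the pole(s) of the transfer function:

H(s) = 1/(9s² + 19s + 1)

Discriminant = 19² - 4×9×1 = 361 - 36 = 325 > 0, so two distinct real poles. Using quadratic formula: s = (-19 ± √325)/(2×9) = (-19 ± √325)/18, with √325 ≈ 18.0278. s₁ ≈ -0.0540, s₂ ≈ -2.0571. Poles: s₁ = -0.0540, s₂ = -2.0571.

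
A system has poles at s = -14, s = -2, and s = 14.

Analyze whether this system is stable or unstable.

Pole(s) at s = 14 are not in the left half-plane. System is unstable.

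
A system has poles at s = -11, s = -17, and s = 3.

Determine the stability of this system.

Pole(s) at s = 3 are not in the left half-plane. System is unstable.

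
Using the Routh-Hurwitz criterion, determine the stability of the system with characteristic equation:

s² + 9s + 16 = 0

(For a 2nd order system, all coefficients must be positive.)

Coefficients: 1, 9, 16. All positive, so system is stable.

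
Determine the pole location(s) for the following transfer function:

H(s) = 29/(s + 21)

Pole is where denominator = 0: s + 21 = 0, so s = -21.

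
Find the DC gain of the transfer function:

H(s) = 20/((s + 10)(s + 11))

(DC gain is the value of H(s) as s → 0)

DC gain = H(0) = 20/(10 × 11) = 20/110 = 0.1818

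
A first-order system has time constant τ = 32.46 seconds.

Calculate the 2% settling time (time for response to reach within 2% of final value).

For first-order system, 2% settling time ≈ 4τ = 4 × 32.46 = 129.84 s.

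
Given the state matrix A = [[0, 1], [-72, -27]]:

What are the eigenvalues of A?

det(A - λI) = λ² - (-27)λ + 72 = (λ - (-24))(λ - (-3)). Eigenvalues: -24, -3.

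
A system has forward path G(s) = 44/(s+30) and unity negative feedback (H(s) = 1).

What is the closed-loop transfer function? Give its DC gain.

T(s) = G/(1+GH) = [44/(s+30)] / [1 + 44/(s+30)] = 44/(s+30+44) = 44/(s+74). DC gain = 44/74 = 0.5946.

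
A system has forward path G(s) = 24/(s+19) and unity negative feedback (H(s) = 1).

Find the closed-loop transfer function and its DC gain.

T(s) = G/(1+GH) = [24/(s+19)] / [1 + 24/(s+19)] = 24/(s+19+24) = 24/(s+43). DC gain = 24/43 = 0.5581.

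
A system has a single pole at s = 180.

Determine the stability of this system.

Pole at s = 180 is in the right half-plane. Unstable.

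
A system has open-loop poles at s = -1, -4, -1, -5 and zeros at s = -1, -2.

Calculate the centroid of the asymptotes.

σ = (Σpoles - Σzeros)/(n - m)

σ = (Σpoles - Σzeros)/(n - m) = (-11 - (-3))/(4 - 2) = -8/2 = -4.0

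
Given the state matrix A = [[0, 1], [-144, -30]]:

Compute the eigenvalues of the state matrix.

det(A - λI) = λ² - (-30)λ + 144 = (λ - (-24))(λ - (-6)). Eigenvalues: -24, -6.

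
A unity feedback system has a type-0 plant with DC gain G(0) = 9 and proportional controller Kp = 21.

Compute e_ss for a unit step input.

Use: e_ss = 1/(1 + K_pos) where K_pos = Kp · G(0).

K_pos = Kp · G(0) = 21 × 9 = 189. e_ss = 1/(1 + 189) = 0.0053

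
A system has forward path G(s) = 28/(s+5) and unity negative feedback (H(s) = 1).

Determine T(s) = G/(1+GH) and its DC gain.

T(s) = G/(1+GH) = [28/(s+5)] / [1 + 28/(s+5)] = 28/(s+5+28) = 28/(s+33). DC gain = 28/33 = 0.8485.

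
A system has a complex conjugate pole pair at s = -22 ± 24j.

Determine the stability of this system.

Real part of poles is -22 (< 0, left half-plane). Stable.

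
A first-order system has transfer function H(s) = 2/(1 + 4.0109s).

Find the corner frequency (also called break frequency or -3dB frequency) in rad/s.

Corner frequency = 1/τ = 1/4.0109 = 0.249 rad/s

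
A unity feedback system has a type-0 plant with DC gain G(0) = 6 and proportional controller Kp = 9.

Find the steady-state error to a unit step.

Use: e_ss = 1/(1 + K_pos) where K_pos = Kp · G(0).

K_pos = Kp · G(0) = 9 × 6 = 54. e_ss = 1/(1 + 54) = 0.0182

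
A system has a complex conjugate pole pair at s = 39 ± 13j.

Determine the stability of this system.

Real part of poles is 39 (> 0, right half-plane). Unstable.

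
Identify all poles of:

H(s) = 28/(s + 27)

Pole is where denominator = 0: s + 27 = 0, so s = -27.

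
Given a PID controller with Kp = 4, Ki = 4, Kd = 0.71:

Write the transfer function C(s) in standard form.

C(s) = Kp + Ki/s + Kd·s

Substituting values: C(s) = 4 + 4/s + 0.71s = (0.71s² + 4s + 4)/s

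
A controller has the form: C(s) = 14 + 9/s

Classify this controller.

This is a Proportional-Integral (PI) controller.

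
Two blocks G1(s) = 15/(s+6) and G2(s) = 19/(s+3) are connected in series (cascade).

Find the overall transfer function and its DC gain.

Series: multiply transfer functions. G_eq = 15/(s+6) × 19/(s+3) = 285/((s+6)(s+3)). DC gain = 285/(6×3) = 15.8333.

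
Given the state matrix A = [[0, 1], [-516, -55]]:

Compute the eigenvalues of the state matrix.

det(A - λI) = λ² - (-55)λ + 516 = (λ - (-12))(λ - (-43)). Eigenvalues: -12, -43.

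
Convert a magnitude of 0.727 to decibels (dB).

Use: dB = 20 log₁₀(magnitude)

dB = 20 log₁₀(0.727) = -2.8 dB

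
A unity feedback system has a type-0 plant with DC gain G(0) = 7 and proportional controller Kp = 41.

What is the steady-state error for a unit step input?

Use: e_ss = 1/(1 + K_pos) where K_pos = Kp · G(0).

K_pos = Kp · G(0) = 41 × 7 = 287. e_ss = 1/(1 + 287) = 0.0035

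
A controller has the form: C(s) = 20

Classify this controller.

This is a Proportional (P) controller.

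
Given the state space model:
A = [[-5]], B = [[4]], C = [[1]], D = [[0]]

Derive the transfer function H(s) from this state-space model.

(sI - A)⁻¹ = 1/(s + 5). H(s) = 1 × 4/(s + 5) + 0 = 4/(s + 5).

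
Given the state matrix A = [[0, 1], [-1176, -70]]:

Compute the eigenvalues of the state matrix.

det(A - λI) = λ² - (-70)λ + 1176 = (λ - (-28))(λ - (-42)). Eigenvalues: -28, -42.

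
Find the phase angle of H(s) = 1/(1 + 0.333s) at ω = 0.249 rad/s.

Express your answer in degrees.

Phase = -arctan(ωτ) = -arctan(0.249 × 0.333) = -4.7°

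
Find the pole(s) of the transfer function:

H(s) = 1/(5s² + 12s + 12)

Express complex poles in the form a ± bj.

Discriminant = 12² - 4×5×12 = 144 - 240 = -96 < 0, so the poles are a complex conjugate pair s = (-12 ± j√96)/(2×5). Real part = -12/(2×5) = -12/10 = -1.2; imaginary part = ±√96/(2×5) ≈ 0.9798. Poles: s = -1.2 ± 0.9798j.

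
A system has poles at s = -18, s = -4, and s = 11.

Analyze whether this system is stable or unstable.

Pole(s) at s = 11 are not in the left half-plane. System is unstable.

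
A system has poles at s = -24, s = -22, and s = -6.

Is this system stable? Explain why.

All poles are in the left half-plane. System is stable.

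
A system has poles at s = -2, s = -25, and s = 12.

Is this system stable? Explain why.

Pole(s) at s = 12 are not in the left half-plane. System is unstable.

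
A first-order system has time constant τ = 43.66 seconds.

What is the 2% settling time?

For first-order system, 2% settling time ≈ 4τ = 4 × 43.66 = 174.64 s.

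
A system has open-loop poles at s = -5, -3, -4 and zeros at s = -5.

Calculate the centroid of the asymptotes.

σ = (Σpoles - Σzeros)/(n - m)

σ = (Σpoles - Σzeros)/(n - m) = (-12 - (-5))/(3 - 1) = -7/2 = -3.5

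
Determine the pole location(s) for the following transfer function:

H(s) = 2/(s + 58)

Pole is where denominator = 0: s + 58 = 0, so s = -58.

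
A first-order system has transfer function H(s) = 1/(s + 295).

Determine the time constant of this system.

For H(s) = 1/(s + 1/τ), the pole is at -1/τ = -295, so τ = 1/295 = 0.0034 s.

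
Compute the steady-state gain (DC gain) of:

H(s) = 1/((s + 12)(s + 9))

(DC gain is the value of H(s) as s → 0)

DC gain = H(0) = 1/(12 × 9) = 1/108 = 0.0093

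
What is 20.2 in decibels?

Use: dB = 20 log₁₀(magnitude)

dB = 20 log₁₀(20.2) = 26.1 dB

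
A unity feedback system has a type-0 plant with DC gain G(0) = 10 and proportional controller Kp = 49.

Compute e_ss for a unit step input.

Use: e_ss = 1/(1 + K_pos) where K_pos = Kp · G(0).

K_pos = Kp · G(0) = 49 × 10 = 490. e_ss = 1/(1 + 490) = 0.0020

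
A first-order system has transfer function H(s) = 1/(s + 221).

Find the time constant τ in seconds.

For H(s) = 1/(s + 1/τ), the pole is at -1/τ = -221, so τ = 1/221 = 0.0045 s.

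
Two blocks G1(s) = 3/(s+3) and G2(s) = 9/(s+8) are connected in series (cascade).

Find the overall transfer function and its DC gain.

Series: multiply transfer functions. G_eq = 3/(s+3) × 9/(s+8) = 27/((s+3)(s+8)). DC gain = 27/(3×8) = 1.125.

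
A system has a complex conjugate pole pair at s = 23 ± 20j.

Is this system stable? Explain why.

Real part of poles is 23 (> 0, right half-plane). Unstable.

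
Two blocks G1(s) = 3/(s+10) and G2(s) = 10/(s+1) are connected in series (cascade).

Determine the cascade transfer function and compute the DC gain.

Series: multiply transfer functions. G_eq = 3/(s+10) × 10/(s+1) = 30/((s+10)(s+1)). DC gain = 30/(10×1) = 3.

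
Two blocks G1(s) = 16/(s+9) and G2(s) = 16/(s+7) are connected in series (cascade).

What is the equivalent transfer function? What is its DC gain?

Series: multiply transfer functions. G_eq = 16/(s+9) × 16/(s+7) = 256/((s+9)(s+7)). DC gain = 256/(9×7) = 4.0635.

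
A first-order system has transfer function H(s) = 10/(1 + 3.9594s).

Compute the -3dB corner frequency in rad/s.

Corner frequency = 1/τ = 1/3.9594 = 0.253 rad/s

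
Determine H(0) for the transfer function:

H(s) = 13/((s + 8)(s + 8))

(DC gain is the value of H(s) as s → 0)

DC gain = H(0) = 13/(8 × 8) = 13/64 = 0.203125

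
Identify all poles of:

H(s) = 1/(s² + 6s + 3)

Discriminant = 6² - 4×1×3 = 36 - 12 = 24 > 0, so two distinct real poles. Using quadratic formula: s = (-6 ± √24)/(2×1) = (-6 ± √24)/2, with √24 ≈ 4.8990. s₁ ≈ -0.5505, s₂ ≈ -5.4495. Poles: s₁ = -0.5505, s₂ = -5.4495.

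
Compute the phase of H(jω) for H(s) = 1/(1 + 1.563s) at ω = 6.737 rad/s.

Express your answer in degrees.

Phase = -arctan(ωτ) = -arctan(6.737 × 1.563) = -84.6°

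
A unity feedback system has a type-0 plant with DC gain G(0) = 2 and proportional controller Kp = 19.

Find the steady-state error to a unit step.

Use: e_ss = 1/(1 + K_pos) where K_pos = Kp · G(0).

K_pos = Kp · G(0) = 19 × 2 = 38. e_ss = 1/(1 + 38) = 0.0256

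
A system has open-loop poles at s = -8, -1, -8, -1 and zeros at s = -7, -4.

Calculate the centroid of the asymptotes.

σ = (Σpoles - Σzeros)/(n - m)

σ = (Σpoles - Σzeros)/(n - m) = (-18 - (-11))/(4 - 2) = -7/2 = -3.5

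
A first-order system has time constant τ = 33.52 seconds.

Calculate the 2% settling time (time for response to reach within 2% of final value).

For first-order system, 2% settling time ≈ 4τ = 4 × 33.52 = 134.08 s.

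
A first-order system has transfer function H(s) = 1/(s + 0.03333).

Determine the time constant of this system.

For H(s) = 1/(s + 1/τ), the pole is at -1/τ = -0.03333, so τ = 1/0.03333 = 30 s.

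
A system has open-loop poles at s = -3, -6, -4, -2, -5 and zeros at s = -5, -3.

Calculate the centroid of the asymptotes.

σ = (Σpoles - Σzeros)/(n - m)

σ = (Σpoles - Σzeros)/(n - m) = (-20 - (-8))/(5 - 2) = -12/3 = -4.0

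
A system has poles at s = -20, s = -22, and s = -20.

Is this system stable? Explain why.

All poles are in the left half-plane. System is stable.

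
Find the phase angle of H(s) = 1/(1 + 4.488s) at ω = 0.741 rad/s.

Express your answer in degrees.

Phase = -arctan(ωτ) = -arctan(0.741 × 4.488) = -73.3°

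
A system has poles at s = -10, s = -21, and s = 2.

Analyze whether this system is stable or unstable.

Pole(s) at s = 2 are not in the left half-plane. System is unstable.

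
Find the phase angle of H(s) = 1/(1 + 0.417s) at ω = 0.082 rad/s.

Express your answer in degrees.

Phase = -arctan(ωτ) = -arctan(0.082 × 0.417) = -2.0°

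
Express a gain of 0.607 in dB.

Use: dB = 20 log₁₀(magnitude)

dB = 20 log₁₀(0.607) = -4.3 dB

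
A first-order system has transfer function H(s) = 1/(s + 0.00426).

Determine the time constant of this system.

For H(s) = 1/(s + 1/τ), the pole is at -1/τ = -0.00426, so τ = 1/0.00426 = 234.7 s.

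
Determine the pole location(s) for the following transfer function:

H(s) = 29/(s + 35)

Pole is where denominator = 0: s + 35 = 0, so s = -35.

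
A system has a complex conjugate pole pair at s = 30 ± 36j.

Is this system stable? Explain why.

Real part of poles is 30 (> 0, right half-plane). Unstable.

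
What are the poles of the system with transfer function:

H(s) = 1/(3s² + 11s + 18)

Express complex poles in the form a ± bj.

Discriminant = 11² - 4×3×18 = 121 - 216 = -95 < 0, so the poles are a complex conjugate pair s = (-11 ± j√95)/(2×3). Real part = -11/(2×3) = -11/6 ≈ -1.8333; imaginary part = ±√95/(2×3) ≈ 1.6245. Poles: s = -1.8333 ± 1.6245j.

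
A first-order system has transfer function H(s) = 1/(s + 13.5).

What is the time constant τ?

For H(s) = 1/(s + 1/τ), the pole is at -1/τ = -13.5, so τ = 1/13.5 = 0.0741 s.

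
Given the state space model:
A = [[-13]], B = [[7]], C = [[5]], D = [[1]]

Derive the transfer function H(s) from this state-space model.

(sI - A)⁻¹ = 1/(s + 13). H(s) = 5×7/(s + 13) + 1 = (s + 48)/(s + 13).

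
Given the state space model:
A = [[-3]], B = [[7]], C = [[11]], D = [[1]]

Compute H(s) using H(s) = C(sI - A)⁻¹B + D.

(sI - A)⁻¹ = 1/(s + 3). H(s) = 11×7/(s + 3) + 1 = (s + 80)/(s + 3).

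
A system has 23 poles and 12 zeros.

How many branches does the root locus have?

Root locus has n branches where n = number of poles = 23.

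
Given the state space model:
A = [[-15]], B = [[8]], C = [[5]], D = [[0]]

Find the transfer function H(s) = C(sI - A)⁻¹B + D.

(sI - A)⁻¹ = 1/(s + 15). H(s) = 5 × 8/(s + 15) + 0 = 40/(s + 15).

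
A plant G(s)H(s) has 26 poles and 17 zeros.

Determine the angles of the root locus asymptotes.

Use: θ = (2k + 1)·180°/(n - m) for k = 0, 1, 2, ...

n - m = 26 - 17 = 9. Angles: θk = (2k + 1)·180°/9 = 20°, 60°, 100°, 140°, 180°, 220°, 260°, 300°, 340°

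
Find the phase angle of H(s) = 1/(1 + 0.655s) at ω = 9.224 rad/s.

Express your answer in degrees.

Phase = -arctan(ωτ) = -arctan(9.224 × 0.655) = -80.6°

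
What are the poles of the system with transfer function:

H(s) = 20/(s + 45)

Pole is where denominator = 0: s + 45 = 0, so s = -45.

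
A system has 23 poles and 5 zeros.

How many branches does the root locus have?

Root locus has n branches where n = number of poles = 23.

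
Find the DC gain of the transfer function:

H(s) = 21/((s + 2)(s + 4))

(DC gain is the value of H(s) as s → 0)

DC gain = H(0) = 21/(2 × 4) = 21/8 = 2.625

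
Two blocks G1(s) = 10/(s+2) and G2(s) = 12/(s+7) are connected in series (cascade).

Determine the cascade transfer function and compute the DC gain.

Series: multiply transfer functions. G_eq = 10/(s+2) × 12/(s+7) = 120/((s+2)(s+7)). DC gain = 120/(2×7) = 8.5714.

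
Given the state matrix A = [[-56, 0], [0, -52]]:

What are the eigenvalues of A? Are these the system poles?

For diagonal matrix, eigenvalues are diagonal entries: λ₁ = -56, λ₂ = -52. Eigenvalues of A = system poles.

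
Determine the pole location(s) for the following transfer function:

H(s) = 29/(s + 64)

Pole is where denominator = 0: s + 64 = 0, so s = -64.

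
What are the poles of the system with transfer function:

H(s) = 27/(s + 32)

Pole is where denominator = 0: s + 32 = 0, so s = -32.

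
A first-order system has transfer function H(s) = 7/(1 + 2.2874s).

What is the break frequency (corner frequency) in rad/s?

Corner frequency = 1/τ = 1/2.2874 = 0.437 rad/s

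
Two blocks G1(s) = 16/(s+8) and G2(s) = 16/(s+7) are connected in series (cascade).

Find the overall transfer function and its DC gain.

Series: multiply transfer functions. G_eq = 16/(s+8) × 16/(s+7) = 256/((s+8)(s+7)). DC gain = 256/(8×7) = 4.5714.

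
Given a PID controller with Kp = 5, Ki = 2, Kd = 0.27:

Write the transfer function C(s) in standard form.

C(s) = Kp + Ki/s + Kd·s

Substituting values: C(s) = 5 + 2/s + 0.27s = (0.27s² + 5s + 2)/s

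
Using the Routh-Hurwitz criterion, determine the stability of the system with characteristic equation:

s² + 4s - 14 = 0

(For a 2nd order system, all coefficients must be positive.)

Coefficients: 1, 4, -14. c=-14 not positive, so system is unstable.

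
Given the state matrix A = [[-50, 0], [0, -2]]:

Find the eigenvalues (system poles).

For diagonal matrix, eigenvalues are diagonal entries: λ₁ = -50, λ₂ = -2.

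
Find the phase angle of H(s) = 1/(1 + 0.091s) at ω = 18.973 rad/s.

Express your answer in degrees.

Phase = -arctan(ωτ) = -arctan(18.973 × 0.091) = -59.9°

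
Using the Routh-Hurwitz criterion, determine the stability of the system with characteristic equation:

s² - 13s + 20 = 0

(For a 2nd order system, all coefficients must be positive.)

Coefficients: 1, -13, 20. b=-13 not positive, so system is unstable.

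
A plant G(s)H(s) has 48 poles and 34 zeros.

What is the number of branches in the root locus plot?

Root locus has n branches where n = number of poles = 48.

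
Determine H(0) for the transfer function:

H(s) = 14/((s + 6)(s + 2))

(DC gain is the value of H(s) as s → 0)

DC gain = H(0) = 14/(6 × 2) = 14/12 = 1.1667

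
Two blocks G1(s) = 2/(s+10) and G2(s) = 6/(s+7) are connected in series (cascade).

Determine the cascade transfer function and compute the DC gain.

Series: multiply transfer functions. G_eq = 2/(s+10) × 6/(s+7) = 12/((s+10)(s+7)). DC gain = 12/(10×7) = 0.1714.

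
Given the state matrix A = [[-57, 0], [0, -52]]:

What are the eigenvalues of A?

For diagonal matrix, eigenvalues are diagonal entries: λ₁ = -57, λ₂ = -52.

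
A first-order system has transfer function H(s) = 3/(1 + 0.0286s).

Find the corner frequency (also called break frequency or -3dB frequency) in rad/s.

Corner frequency = 1/τ = 1/0.0286 = 34.965 rad/s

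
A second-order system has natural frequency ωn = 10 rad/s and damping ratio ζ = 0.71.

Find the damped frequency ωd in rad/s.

ωd = ωn√(1 - ζ²) = 10√(1 - 0.71²) = 7.04 rad/s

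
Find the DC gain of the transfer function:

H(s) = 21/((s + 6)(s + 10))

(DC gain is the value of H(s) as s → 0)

DC gain = H(0) = 21/(6 × 10) = 21/60 = 0.35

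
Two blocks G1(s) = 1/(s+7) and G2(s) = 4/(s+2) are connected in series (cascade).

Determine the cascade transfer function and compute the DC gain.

Series: multiply transfer functions. G_eq = 1/(s+7) × 4/(s+2) = 4/((s+7)(s+2)). DC gain = 4/(7×2) = 0.2857.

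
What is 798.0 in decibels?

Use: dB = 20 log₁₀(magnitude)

dB = 20 log₁₀(798.0) = 58.0 dB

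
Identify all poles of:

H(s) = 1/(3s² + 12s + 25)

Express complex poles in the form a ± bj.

Discriminant = 12² - 4×3×25 = 144 - 300 = -156 < 0, so the poles are a complex conjugate pair s = (-12 ± j√156)/(2×3). Real part = -12/(2×3) = -12/6 = -2; imaginary part = ±√156/(2×3) ≈ 2.0817. Poles: s = -2 ± 2.0817j.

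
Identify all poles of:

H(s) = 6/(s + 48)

Pole is where denominator = 0: s + 48 = 0, so s = -48.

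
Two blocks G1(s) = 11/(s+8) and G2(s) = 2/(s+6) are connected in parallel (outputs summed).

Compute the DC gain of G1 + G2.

Parallel: G_eq = G1 + G2. DC gain = G1(0) + G2(0) = 11/8 + 2/6 = 1.375 + 0.3333 = 1.7083.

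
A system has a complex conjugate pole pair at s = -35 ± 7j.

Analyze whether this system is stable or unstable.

Real part of poles is -35 (< 0, left half-plane). Stable.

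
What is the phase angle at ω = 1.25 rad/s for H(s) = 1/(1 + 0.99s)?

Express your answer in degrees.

Phase = -arctan(ωτ) = -arctan(1.25 × 0.99) = -51.1°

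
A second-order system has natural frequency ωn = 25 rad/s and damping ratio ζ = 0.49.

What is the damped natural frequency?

ωd = ωn√(1 - ζ²) = 25√(1 - 0.49²) = 21.79 rad/s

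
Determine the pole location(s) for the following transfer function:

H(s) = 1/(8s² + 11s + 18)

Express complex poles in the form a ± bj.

Discriminant = 11² - 4×8×18 = 121 - 576 = -455 < 0, so the poles are a complex conjugate pair s = (-11 ± j√455)/(2×8). Real part = -11/(2×8) = -11/16 = -0.6875; imaginary part = ±√455/(2×8) ≈ 1.3332. Poles: s = -0.6875 ± 1.3332j.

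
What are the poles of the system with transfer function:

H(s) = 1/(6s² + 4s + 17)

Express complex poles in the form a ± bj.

Discriminant = 4² - 4×6×17 = 16 - 408 = -392 < 0, so the poles are a complex conjugate pair s = (-4 ± j√392)/(2×6). Real part = -4/(2×6) = -4/12 ≈ -0.3333; imaginary part = ±√392/(2×6) ≈ 1.6499. Poles: s = -0.3333 ± 1.6499j.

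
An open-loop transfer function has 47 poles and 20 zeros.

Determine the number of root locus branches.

Root locus has n branches where n = number of poles = 47.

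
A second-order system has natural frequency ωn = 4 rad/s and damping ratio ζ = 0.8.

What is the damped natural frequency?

ωd = ωn√(1 - ζ²) = 4√(1 - 0.8²) = 2.4 rad/s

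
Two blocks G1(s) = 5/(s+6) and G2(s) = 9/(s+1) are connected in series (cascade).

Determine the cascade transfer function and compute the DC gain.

Series: multiply transfer functions. G_eq = 5/(s+6) × 9/(s+1) = 45/((s+6)(s+1)). DC gain = 45/(6×1) = 7.5.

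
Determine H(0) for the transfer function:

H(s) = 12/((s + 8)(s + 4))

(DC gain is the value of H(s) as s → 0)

DC gain = H(0) = 12/(8 × 4) = 12/32 = 0.375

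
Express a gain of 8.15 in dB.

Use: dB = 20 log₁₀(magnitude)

dB = 20 log₁₀(8.15) = 18.2 dB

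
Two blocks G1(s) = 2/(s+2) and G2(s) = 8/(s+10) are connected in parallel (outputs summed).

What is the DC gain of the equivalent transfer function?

Parallel: G_eq = G1 + G2. DC gain = G1(0) + G2(0) = 2/2 + 8/10 = 1 + 0.8 = 1.8.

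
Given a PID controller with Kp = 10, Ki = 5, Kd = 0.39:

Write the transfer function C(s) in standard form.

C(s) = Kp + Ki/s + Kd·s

Substituting values: C(s) = 10 + 5/s + 0.39s = (0.39s² + 10s + 5)/s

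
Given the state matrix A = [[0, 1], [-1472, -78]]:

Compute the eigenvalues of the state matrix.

det(A - λI) = λ² - (-78)λ + 1472 = (λ - (-46))(λ - (-32)). Eigenvalues: -46, -32.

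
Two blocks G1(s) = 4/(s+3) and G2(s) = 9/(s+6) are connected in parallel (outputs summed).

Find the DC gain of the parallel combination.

Parallel: G_eq = G1 + G2. DC gain = G1(0) + G2(0) = 4/3 + 9/6 = 1.3333 + 1.5 = 2.8333.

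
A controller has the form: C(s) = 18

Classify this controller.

This is a Proportional (P) controller.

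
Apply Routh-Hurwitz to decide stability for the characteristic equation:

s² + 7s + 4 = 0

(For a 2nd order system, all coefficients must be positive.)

Coefficients: 1, 7, 4. All positive, so system is stable.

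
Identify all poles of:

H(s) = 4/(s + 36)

Pole is where denominator = 0: s + 36 = 0, so s = -36.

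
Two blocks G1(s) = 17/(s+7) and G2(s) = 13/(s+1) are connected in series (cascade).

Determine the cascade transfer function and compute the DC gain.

Series: multiply transfer functions. G_eq = 17/(s+7) × 13/(s+1) = 221/((s+7)(s+1)). DC gain = 221/(7×1) = 31.5714.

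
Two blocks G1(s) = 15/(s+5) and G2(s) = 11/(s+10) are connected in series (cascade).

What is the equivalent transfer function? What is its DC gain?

Series: multiply transfer functions. G_eq = 15/(s+5) × 11/(s+10) = 165/((s+5)(s+10)). DC gain = 165/(5×10) = 3.3.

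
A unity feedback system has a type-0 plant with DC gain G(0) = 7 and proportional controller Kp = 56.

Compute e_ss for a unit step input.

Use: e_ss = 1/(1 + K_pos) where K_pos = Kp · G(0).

K_pos = Kp · G(0) = 56 × 7 = 392. e_ss = 1/(1 + 392) = 0.0025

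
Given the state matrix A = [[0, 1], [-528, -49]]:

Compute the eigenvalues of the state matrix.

det(A - λI) = λ² - (-49)λ + 528 = (λ - (-16))(λ - (-33)). Eigenvalues: -16, -33.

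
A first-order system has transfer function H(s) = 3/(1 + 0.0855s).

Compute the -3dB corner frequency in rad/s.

Corner frequency = 1/τ = 1/0.0855 = 11.696 rad/s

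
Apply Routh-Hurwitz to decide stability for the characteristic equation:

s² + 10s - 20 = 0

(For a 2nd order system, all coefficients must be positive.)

Coefficients: 1, 10, -20. c=-20 not positive, so system is unstable.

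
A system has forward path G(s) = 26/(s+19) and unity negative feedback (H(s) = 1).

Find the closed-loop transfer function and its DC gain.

T(s) = G/(1+GH) = [26/(s+19)] / [1 + 26/(s+19)] = 26/(s+19+26) = 26/(s+45). DC gain = 26/45 = 0.5778.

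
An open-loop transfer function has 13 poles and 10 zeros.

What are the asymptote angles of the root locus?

n - m = 13 - 10 = 3. Angles: θk = (2k + 1)·180°/3 = 60°, 180°, 300°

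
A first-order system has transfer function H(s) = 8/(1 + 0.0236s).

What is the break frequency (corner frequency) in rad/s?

Corner frequency = 1/τ = 1/0.0236 = 42.373 rad/s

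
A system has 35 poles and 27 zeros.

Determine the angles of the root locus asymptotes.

n - m = 35 - 27 = 8. Angles: θk = (2k + 1)·180°/8 = 22.5°, 67.5°, 112.5°, 157.5°, 202.5°, 247.5°, 292.5°, 337.5°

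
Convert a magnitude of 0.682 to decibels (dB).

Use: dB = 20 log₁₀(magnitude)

dB = 20 log₁₀(0.682) = -3.3 dB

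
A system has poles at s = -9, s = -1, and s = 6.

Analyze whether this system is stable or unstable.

Pole(s) at s = 6 are not in the left half-plane. System is unstable.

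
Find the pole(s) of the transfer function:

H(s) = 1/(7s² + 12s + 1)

Discriminant = 12² - 4×7×1 = 144 - 28 = 116 > 0, so two distinct real poles. Using quadratic formula: s = (-12 ± √116)/(2×7) = (-12 ± √116)/14, with √116 ≈ 10.7703. s₁ ≈ -0.0878, s₂ ≈ -1.6265. Poles: s₁ = -0.0878, s₂ = -1.6265.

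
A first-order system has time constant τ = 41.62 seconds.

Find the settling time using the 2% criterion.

For first-order system, 2% settling time ≈ 4τ = 4 × 41.62 = 166.48 s.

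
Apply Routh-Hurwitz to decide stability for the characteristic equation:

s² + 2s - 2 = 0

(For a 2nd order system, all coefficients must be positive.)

Coefficients: 1, 2, -2. c=-2 not positive, so system is unstable.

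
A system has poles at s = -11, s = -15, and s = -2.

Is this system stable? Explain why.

All poles are in the left half-plane. System is stable.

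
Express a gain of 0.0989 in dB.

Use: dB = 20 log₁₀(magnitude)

dB = 20 log₁₀(0.0989) = -20.1 dB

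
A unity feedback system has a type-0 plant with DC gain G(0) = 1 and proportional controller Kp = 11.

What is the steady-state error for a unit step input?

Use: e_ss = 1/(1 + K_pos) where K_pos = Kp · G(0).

K_pos = Kp · G(0) = 11 × 1 = 11. e_ss = 1/(1 + 11) = 0.0833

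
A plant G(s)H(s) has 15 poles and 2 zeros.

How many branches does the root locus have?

Root locus has n branches where n = number of poles = 15.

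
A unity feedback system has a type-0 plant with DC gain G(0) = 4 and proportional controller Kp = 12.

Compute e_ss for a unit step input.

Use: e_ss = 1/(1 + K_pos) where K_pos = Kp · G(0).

K_pos = Kp · G(0) = 12 × 4 = 48. e_ss = 1/(1 + 48) = 0.0204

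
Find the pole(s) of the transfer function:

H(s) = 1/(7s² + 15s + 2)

Discriminant = 15² - 4×7×2 = 225 - 56 = 169 > 0, so two distinct real poles. Using quadratic formula: s = (-15 ± √169)/(2×7) = (-15 ± √169)/14, with √169 = 13. s₁ = -2/14 ≈ -0.1429, s₂ = -28/14 = -2. Poles: s₁ = -0.1429, s₂ = -2.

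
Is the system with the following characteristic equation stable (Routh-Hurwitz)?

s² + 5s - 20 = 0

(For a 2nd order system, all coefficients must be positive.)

Coefficients: 1, 5, -20. c=-20 not positive, so system is unstable.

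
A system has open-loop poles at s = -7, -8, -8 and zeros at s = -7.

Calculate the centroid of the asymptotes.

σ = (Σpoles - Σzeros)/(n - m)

σ = (Σpoles - Σzeros)/(n - m) = (-23 - (-7))/(3 - 1) = -16/2 = -8.0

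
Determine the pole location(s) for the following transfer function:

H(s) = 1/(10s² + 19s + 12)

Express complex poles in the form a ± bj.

Discriminant = 19² - 4×10×12 = 361 - 480 = -119 < 0, so the poles are a complex conjugate pair s = (-19 ± j√119)/(2×10). Real part = -19/(2×10) = -19/20 = -0.95; imaginary part = ±√119/(2×10) ≈ 0.5454. Poles: s = -0.95 ± 0.5454j.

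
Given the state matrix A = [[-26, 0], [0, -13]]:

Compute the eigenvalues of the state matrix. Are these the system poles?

For diagonal matrix, eigenvalues are diagonal entries: λ₁ = -26, λ₂ = -13. Eigenvalues of A = system poles.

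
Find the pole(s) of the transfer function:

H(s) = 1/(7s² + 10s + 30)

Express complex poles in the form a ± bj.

Discriminant = 10² - 4×7×30 = 100 - 840 = -740 < 0, so the poles are a complex conjugate pair s = (-10 ± j√740)/(2×7). Real part = -10/(2×7) = -10/14 ≈ -0.7143; imaginary part = ±√740/(2×7) ≈ 1.9431. Poles: s = -0.7143 ± 1.9431j.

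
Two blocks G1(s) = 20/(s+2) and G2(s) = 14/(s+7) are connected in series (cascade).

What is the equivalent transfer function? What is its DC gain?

Series: multiply transfer functions. G_eq = 20/(s+2) × 14/(s+7) = 280/((s+2)(s+7)). DC gain = 280/(2×7) = 20.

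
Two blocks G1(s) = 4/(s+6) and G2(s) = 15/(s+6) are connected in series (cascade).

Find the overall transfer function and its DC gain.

Series: multiply transfer functions. G_eq = 4/(s+6) × 15/(s+6) = 60/((s+6)(s+6)). DC gain = 60/(6×6) = 1.6667.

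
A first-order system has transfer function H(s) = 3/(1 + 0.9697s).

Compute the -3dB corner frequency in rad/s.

Corner frequency = 1/τ = 1/0.9697 = 1.031 rad/s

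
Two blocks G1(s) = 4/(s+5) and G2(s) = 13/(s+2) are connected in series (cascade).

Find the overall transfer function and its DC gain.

Series: multiply transfer functions. G_eq = 4/(s+5) × 13/(s+2) = 52/((s+5)(s+2)). DC gain = 52/(5×2) = 5.2.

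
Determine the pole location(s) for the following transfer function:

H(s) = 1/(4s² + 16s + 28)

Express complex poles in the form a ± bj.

Discriminant = 16² - 4×4×28 = 256 - 448 = -192 < 0, so the poles are a complex conjugate pair s = (-16 ± j√192)/(2×4). Real part = -16/(2×4) = -16/8 = -2; imaginary part = ±√192/(2×4) ≈ 1.7321. Poles: s = -2 ± 1.7321j.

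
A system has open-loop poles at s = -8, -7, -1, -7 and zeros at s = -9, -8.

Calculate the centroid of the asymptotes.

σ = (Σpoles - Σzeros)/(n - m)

σ = (Σpoles - Σzeros)/(n - m) = (-23 - (-17))/(4 - 2) = -6/2 = -3.0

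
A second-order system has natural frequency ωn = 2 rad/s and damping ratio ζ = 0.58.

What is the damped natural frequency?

ωd = ωn√(1 - ζ²) = 2√(1 - 0.58²) = 1.63 rad/s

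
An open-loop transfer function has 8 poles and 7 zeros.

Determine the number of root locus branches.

Root locus has n branches where n = number of poles = 8.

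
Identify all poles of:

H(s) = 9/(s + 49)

Pole is where denominator = 0: s + 49 = 0, so s = -49.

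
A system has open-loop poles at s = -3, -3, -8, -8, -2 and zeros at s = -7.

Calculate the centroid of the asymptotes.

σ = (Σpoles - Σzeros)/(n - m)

σ = (Σpoles - Σzeros)/(n - m) = (-24 - (-7))/(5 - 1) = -17/4 = -4.25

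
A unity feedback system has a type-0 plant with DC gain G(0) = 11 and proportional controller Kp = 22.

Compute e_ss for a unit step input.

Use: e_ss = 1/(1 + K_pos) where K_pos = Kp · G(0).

K_pos = Kp · G(0) = 22 × 11 = 242. e_ss = 1/(1 + 242) = 0.0041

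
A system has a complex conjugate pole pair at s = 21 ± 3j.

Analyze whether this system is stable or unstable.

Real part of poles is 21 (> 0, right half-plane). Unstable.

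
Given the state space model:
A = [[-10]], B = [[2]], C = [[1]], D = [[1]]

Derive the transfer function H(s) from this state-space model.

(sI - A)⁻¹ = 1/(s + 10). H(s) = 1×2/(s + 10) + 1 = (s + 12)/(s + 10).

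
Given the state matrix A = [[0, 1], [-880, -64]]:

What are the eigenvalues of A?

det(A - λI) = λ² - (-64)λ + 880 = (λ - (-44))(λ - (-20)). Eigenvalues: -44, -20.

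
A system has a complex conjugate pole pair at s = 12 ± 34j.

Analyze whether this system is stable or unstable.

Real part of poles is 12 (> 0, right half-plane). Unstable.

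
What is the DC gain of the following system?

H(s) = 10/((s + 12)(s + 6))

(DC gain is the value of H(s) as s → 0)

DC gain = H(0) = 10/(12 × 6) = 10/72 = 0.1389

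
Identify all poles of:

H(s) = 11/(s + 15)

Pole is where denominator = 0: s + 15 = 0, so s = -15.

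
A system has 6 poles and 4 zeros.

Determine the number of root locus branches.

Root locus has n branches where n = number of poles = 6.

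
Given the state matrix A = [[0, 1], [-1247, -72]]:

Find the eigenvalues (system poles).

det(A - λI) = λ² - (-72)λ + 1247 = (λ - (-43))(λ - (-29)). Eigenvalues: -43, -29.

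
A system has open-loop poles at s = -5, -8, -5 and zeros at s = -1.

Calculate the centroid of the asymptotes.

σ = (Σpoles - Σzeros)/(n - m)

σ = (Σpoles - Σzeros)/(n - m) = (-18 - (-1))/(3 - 1) = -17/2 = -8.5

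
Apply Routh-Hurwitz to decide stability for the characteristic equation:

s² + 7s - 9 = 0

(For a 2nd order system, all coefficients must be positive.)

Coefficients: 1, 7, -9. c=-9 not positive, so system is unstable.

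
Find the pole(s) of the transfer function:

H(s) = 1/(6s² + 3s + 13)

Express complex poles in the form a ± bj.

Discriminant = 3² - 4×6×13 = 9 - 312 = -303 < 0, so the poles are a complex conjugate pair s = (-3 ± j√303)/(2×6). Real part = -3/(2×6) = -3/12 = -0.25; imaginary part = ±√303/(2×6) ≈ 1.4506. Poles: s = -0.25 ± 1.4506j.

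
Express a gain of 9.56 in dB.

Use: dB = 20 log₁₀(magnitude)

dB = 20 log₁₀(9.56) = 19.6 dB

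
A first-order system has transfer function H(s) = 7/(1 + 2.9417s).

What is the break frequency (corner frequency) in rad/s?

Corner frequency = 1/τ = 1/2.9417 = 0.34 rad/s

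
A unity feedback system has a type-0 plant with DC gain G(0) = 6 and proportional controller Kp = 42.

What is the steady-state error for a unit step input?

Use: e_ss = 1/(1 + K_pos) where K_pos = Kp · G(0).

K_pos = Kp · G(0) = 42 × 6 = 252. e_ss = 1/(1 + 252) = 0.0040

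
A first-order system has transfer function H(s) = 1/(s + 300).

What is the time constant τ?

For H(s) = 1/(s + 1/τ), the pole is at -1/τ = -300, so τ = 1/300 = 0.0033 s.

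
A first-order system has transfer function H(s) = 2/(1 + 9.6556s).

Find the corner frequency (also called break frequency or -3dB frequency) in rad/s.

Corner frequency = 1/τ = 1/9.6556 = 0.104 rad/s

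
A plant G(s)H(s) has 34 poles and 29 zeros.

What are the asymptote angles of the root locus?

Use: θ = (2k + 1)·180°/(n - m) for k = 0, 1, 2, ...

n - m = 34 - 29 = 5. Angles: θk = (2k + 1)·180°/5 = 36°, 108°, 180°, 252°, 324°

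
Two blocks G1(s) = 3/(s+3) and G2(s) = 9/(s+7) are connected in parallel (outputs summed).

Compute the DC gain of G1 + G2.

Parallel: G_eq = G1 + G2. DC gain = G1(0) + G2(0) = 3/3 + 9/7 = 1 + 1.2857 = 2.2857.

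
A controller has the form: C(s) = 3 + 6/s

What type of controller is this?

This is a Proportional-Integral (PI) controller.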